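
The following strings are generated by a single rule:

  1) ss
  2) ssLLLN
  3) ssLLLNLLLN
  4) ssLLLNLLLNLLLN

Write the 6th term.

ssLLLNLLLNLLLNLLLNLLLN

Every step adds LLLN to the end: s(k+1) = s(k)·LLLN.
From ssLLLNLLLNLLLN, 2 further steps: ssLLLNLLLNLLLN → ssLLLNLLLNLLLNLLLN → (answer).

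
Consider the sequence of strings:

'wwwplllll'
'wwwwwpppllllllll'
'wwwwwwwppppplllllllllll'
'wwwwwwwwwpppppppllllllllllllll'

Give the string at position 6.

The n-th term is 2n+1 w's then 2n-1 p's then 3n+2 l's (n = 1, 2, …).
At n = 6 the blocks have lengths 13, 11, 20.

wwwwwwwwwwwwwpppppppppppllllllllllllllllllll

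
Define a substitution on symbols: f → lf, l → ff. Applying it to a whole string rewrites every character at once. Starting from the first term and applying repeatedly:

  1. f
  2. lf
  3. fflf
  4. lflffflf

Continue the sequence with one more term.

Expanding lflffflf: l→ff, f→lf, l→ff, f→lf, f→lf, f→lf, l→ff, f→lf. Concatenated: ff lf ff lf lf lf ff lf.

fflffflflflffflf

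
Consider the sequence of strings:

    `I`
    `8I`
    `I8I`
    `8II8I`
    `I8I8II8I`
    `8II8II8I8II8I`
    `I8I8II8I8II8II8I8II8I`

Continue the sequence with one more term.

8II8II8I8II8II8I8II8I8II8II8I8II8I

This is a Fibonacci-style word recurrence s(k) = s(k−2)·s(k−1): e.g. I·8I = I8I.
The next term joins 8II8II8I8II8I and I8I8II8I8II8II8I8II8I.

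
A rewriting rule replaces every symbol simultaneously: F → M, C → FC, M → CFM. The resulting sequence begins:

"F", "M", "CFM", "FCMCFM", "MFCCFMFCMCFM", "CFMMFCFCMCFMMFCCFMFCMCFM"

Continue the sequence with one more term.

Replace each of the 24 characters of CFMMFCFCMCFMMFCCFMFCMCFM in place — FC M CFM CFM M FC M FC CFM FC M CFM CFM M FC FC M CFM M FC CFM FC M CFM — and concatenate.

FCMCFMCFMMFCMFCCFMFCMCFMCFMMFCFCMCFMMFCCFMFCMCFM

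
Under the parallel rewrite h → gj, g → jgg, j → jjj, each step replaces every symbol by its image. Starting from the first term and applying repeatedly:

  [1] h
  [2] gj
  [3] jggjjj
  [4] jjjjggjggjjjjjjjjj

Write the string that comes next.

φ(jjjjggjggjjjjjjjjj) expands symbol-by-symbol to jjj jjj jjj jjj jgg jgg jjj jgg jgg jjj jjj jjj jjj jjj jjj jjj jjj jjj; joining the 18 pieces gives the next term.

jjjjjjjjjjjjjggjggjjjjggjggjjjjjjjjjjjjjjjjjjjjjjjjjjj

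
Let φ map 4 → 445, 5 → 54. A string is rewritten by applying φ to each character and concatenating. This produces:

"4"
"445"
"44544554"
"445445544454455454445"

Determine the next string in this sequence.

4454455444544554544454454455444544554544455444544544554

Replace each of the 21 characters of 445445544454455454445 in place — 445 445 54 445 445 54 54 445 445 445 54 445 445 54 54 445 54 445 445 445 54 — and concatenate.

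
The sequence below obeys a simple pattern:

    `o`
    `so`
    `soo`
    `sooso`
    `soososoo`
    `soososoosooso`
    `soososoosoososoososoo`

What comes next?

soososoosoososoososoosoososoosooso

This is a Fibonacci-style word recurrence s(k) = s(k−1)·s(k−2): e.g. so·o = soo.
The next term joins soososoosoososoososoo and soososoosooso.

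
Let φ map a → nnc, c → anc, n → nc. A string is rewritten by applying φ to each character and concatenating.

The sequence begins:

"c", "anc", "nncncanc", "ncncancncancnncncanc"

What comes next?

Replace each of the 20 characters of ncncancncancnncncanc in place — nc anc nc anc nnc nc anc nc anc nnc nc anc nc nc anc nc anc nnc nc anc — and concatenate.

ncancncancnncncancncancnncncancncncancncancnncncanc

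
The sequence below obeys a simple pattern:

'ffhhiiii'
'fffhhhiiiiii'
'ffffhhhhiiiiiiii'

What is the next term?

Term n consists of n f's, followed by n h's, followed by 2n i's, where the shown terms are n = 2, 3, 4.
For the next term, n = 5, so the run lengths are 5, 5, 10.

fffffhhhhhiiiiiiiiii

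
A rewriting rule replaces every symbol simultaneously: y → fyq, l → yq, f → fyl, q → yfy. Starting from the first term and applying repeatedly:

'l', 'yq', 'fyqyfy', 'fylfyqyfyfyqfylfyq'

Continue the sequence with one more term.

φ(fylfyqyfyfyqfylfyq) expands symbol-by-symbol to fyl fyq yq fyl fyq yfy fyq fyl fyq fyl fyq yfy fyl fyq yq fyl fyq yfy; joining the 18 pieces gives the next term.

fylfyqyqfylfyqyfyfyqfylfyqfylfyqyfyfylfyqyqfylfyqyfy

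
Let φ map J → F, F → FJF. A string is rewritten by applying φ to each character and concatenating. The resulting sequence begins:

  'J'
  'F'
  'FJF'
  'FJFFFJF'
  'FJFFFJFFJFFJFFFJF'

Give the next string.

φ(FJFFFJFFJFFJFFFJF) expands symbol-by-symbol to FJF F FJF FJF FJF F FJF FJF F FJF FJF F FJF FJF FJF F FJF; joining the 17 pieces gives the next term.

FJFFFJFFJFFJFFFJFFJFFFJFFJFFFJFFJFFJFFFJF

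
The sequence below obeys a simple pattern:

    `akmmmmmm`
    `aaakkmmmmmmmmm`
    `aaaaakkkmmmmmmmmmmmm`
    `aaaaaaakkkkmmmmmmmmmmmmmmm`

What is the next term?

Term n consists of 2n-1 a's, followed by n k's, followed by 3n+3 m's (n = 1, 2, …).
At n = 5 the blocks have lengths 9, 5, 18.

aaaaaaaaakkkkkmmmmmmmmmmmmmmmmmm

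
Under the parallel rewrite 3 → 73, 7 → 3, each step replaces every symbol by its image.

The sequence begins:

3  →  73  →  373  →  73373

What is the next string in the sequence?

Rewriting each symbol of 73373: 7→3, 3→73, 3→73, 7→3, 3→73, which concatenates to 3 73 73 3 73.

37373373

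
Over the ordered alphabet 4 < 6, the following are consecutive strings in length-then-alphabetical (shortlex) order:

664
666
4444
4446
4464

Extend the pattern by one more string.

4466

Find the rightmost character of 4464 below 6, bump it to the next letter, and reset everything to its right to 4.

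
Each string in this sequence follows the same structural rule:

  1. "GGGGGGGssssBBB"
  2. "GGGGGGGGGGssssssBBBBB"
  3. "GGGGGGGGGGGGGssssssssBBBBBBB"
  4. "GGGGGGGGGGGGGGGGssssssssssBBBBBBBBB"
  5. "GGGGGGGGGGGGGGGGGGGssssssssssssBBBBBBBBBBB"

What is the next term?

GGGGGGGGGGGGGGGGGGGGGGssssssssssssssBBBBBBBBBBBBB

The n-th term is 3n+1 G's then 2n s's then 2n-1 B's, where the shown terms are n = 2, 3, 4, 5, 6.
At n = 7 the blocks have lengths 22, 14, 13.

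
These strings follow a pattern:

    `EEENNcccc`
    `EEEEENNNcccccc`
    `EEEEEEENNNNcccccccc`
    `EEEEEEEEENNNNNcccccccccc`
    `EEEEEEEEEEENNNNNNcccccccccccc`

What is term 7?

The n-th term is 2n+1 E's then n+1 N's then 2n+2 c's (n = 1, 2, …).
At n = 7 the blocks have lengths 15, 8, 16.

EEEEEEEEEEEEEEENNNNNNNNcccccccccccccccc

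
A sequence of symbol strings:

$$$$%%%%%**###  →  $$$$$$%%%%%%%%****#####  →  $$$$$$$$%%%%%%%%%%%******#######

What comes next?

$$$$$$$$$$%%%%%%%%%%%%%%********#########

Each string has the form $^{2n+2} %^{3n+2} *^{2n} #^{2n+1} (n = 1, 2, …).
At n = 4 the blocks have lengths 10, 14, 8, 9.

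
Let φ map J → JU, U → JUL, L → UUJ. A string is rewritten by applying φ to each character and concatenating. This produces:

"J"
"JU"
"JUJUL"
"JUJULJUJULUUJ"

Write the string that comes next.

Replace each of the 13 characters of JUJULJUJULUUJ in place — JU JUL JU JUL UUJ JU JUL JU JUL UUJ JUL JUL JU — and concatenate.

JUJULJUJULUUJJUJULJUJULUUJJULJULJU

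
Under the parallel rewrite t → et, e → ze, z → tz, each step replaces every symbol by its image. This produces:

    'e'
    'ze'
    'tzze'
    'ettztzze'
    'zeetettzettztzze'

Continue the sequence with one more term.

Replace each of the 16 characters of zeetettzettztzze in place — tz ze ze et ze et et tz ze et et tz et tz tz ze — and concatenate.

tzzezeetzeetettzzeetettzettztzze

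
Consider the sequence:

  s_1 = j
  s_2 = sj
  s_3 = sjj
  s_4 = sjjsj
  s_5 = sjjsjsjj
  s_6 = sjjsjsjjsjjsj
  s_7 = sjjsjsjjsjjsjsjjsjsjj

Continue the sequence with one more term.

This is a Fibonacci-style word recurrence s(k) = s(k−1)·s(k−2): e.g. sj·j = sjj.
The next term joins sjjsjsjjsjjsjsjjsjsjj and sjjsjsjjsjjsj.

sjjsjsjjsjjsjsjjsjsjjsjjsjsjjsjjsj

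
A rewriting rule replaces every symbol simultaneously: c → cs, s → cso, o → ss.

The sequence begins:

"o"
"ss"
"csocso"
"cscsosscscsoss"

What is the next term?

cscsocscsosscsocsocscsocscsosscsocso

Applying the rule to each of the 14 symbols of cscsosscscsoss gives the pieces cs cso cs cso ss cso cso cs cso cs cso ss cso cso, which concatenate to the answer.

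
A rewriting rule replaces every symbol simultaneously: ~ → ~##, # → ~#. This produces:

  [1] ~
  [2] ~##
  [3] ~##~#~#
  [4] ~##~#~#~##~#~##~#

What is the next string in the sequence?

Rewriting the 17 symbols of ~##~#~#~##~#~##~# one by one yields ~## ~# ~# ~## ~# ~## ~# ~## ~# ~# ~## ~# ~## ~# ~# ~## ~#; concatenated:

~##~#~#~##~#~##~#~##~#~#~##~#~##~#~#~##~#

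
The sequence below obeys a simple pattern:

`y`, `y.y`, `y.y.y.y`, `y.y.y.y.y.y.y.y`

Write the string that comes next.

Every step duplicates the string with '.' between the halves.
Doubling y.y.y.y.y.y.y.y with '.' between the halves:

y.y.y.y.y.y.y.y.y.y.y.y.y.y.y.y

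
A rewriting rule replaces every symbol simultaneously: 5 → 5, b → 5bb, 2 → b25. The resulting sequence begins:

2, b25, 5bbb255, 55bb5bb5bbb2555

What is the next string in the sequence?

Rewriting the 15 symbols of 55bb5bb5bbb2555 one by one yields 5 5 5bb 5bb 5 5bb 5bb 5 5bb 5bb 5bb b25 5 5 5; concatenated:

555bb5bb55bb5bb55bb5bb5bbb25555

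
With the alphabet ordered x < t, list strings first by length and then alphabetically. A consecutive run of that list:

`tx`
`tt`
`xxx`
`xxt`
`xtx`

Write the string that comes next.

xtt

Find the rightmost character of xtx below t, bump it to the next letter, and reset everything to its right to x.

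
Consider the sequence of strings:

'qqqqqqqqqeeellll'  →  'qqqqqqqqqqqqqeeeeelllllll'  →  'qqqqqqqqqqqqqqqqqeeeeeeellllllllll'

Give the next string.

qqqqqqqqqqqqqqqqqqqqqeeeeeeeeelllllllllllll

Term n consists of 4n+1 q's, followed by 2n-1 e's, followed by 3n-2 l's, where the shown terms are n = 2, 3, 4.
At n = 5 the blocks have lengths 21, 9, 13.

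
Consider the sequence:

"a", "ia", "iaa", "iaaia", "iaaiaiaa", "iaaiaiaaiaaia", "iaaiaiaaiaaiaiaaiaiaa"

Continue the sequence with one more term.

iaaiaiaaiaaiaiaaiaiaaiaaiaiaaiaaia

This is a Fibonacci-style word recurrence s(k) = s(k−1)·s(k−2): e.g. ia·a = iaa.
So term 8 is iaaiaiaaiaaiaiaaiaiaa·iaaiaiaaiaaia.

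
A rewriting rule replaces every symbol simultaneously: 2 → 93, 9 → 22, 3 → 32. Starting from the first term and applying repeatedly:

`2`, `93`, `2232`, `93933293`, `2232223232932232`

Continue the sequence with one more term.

φ(2232223232932232) expands symbol-by-symbol to 93 93 32 93 93 93 32 93 32 93 22 32 93 93 32 93; joining the 16 pieces gives the next term.

93933293939332933293223293933293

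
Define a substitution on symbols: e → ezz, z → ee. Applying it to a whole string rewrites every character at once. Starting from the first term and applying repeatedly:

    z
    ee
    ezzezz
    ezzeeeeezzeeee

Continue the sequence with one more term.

Rewriting the 14 symbols of ezzeeeeezzeeee one by one yields ezz ee ee ezz ezz ezz ezz ezz ee ee ezz ezz ezz ezz; concatenated:

ezzeeeeezzezzezzezzezzeeeeezzezzezzezz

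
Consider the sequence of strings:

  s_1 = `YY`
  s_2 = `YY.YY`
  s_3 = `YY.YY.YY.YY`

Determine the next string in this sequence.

s(k+1) = s(k)·.·s(k) — each term doubles the last with '.' between the halves.
One more doubling of YY.YY.YY.YY gives the answer.

YY.YY.YY.YY.YY.YY.YY.YY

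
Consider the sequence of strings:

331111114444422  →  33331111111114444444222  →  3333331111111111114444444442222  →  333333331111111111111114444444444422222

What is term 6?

3333333333331111111111111111111114444444444444442222222

Reading off run lengths: 3 runs 2, 4, 6, 8; 1 runs 6, 9, 12, 15; 4 runs 5, 7, 9, 11; 2 runs 2, 3, 4, 5 — each is linear in n, where the shown terms are n = 2, 3, 4, 5.
For term 6, n = 7, so the run lengths are 12, 21, 15, 7.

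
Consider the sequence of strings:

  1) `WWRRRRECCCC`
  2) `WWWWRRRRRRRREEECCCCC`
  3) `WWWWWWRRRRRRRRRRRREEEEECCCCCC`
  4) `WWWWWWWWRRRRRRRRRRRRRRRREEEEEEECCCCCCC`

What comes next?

The n-th term is 2n W's then 4n R's then 2n-1 E's then n+3 C's (n = 1, 2, …).
Setting n = 5 gives 10, 20, 9, 8 characters in each block.

WWWWWWWWWWRRRRRRRRRRRRRRRRRRRREEEEEEEEECCCCCCCC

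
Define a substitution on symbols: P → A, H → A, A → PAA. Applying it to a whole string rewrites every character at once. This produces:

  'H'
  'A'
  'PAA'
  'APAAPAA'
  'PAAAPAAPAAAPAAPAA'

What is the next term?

Applying the rule to each of the 17 symbols of PAAAPAAPAAAPAAPAA gives the pieces A PAA PAA PAA A PAA PAA A PAA PAA PAA A PAA PAA A PAA PAA, which concatenate to the answer.

APAAPAAPAAAPAAPAAAPAAPAAPAAAPAAPAAAPAAPAA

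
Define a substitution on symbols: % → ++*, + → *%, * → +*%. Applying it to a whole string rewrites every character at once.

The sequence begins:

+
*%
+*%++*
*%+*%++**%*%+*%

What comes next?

+*%++**%+*%++**%*%+*%+*%++*+*%++**%+*%++*

Applying the rule to each of the 15 symbols of *%+*%++**%*%+*% gives the pieces +*% ++* *% +*% ++* *% *% +*% +*% ++* +*% ++* *% +*% ++*, which concatenate to the answer.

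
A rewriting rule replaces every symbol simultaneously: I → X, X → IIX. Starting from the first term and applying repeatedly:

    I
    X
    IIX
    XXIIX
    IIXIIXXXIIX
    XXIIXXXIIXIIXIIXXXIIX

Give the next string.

φ(XXIIXXXIIXIIXIIXXXIIX) expands symbol-by-symbol to IIX IIX X X IIX IIX IIX X X IIX X X IIX X X IIX IIX IIX X X IIX; joining the 21 pieces gives the next term.

IIXIIXXXIIXIIXIIXXXIIXXXIIXXXIIXIIXIIXXXIIX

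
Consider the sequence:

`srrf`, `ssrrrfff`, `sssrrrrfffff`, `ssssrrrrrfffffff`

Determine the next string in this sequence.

Reading off run lengths: s runs 1, 2, 3, 4; r runs 2, 3, 4, 5; f runs 1, 3, 5, 7 — each is linear in n (n = 1, 2, …).
At n = 5 the blocks have lengths 5, 6, 9.

sssssrrrrrrfffffffff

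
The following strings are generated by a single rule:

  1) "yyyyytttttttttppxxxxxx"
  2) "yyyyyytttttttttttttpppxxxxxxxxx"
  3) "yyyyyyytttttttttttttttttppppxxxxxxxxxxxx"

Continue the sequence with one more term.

yyyyyyyytttttttttttttttttttttpppppxxxxxxxxxxxxxxx

Term n consists of n+3 y's, followed by 4n+1 t's, followed by n p's, followed by 3n x's, where the shown terms are n = 2, 3, 4.
For the next term, n = 5, so the run lengths are 8, 21, 5, 15.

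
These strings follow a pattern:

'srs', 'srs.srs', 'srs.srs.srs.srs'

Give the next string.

Every step duplicates the string with '.' between the halves.
So the next term is two copies of srs.srs.srs.srs with '.' between the halves.

srs.srs.srs.srs.srs.srs.srs.srs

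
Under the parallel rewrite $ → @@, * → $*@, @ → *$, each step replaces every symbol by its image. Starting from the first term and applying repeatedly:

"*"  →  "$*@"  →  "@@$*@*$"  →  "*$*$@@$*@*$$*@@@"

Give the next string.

Rewriting the 16 symbols of *$*$@@$*@*$$*@@@ one by one yields $*@ @@ $*@ @@ *$ *$ @@ $*@ *$ $*@ @@ @@ $*@ *$ *$ *$; concatenated:

$*@@@$*@@@*$*$@@$*@*$$*@@@@@$*@*$*$*$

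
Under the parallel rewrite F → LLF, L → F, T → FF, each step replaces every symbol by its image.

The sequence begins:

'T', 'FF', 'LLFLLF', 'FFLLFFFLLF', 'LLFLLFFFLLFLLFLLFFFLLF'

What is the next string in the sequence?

φ(LLFLLFFFLLFLLFLLFFFLLF) expands symbol-by-symbol to F F LLF F F LLF LLF LLF F F LLF F F LLF F F LLF LLF LLF F F LLF; joining the 22 pieces gives the next term.

FFLLFFFLLFLLFLLFFFLLFFFLLFFFLLFLLFLLFFFLLF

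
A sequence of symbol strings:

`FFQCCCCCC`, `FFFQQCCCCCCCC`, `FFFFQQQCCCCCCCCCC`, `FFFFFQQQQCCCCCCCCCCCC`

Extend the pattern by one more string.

Term n consists of n F's, followed by n-1 Q's, followed by 2n+2 C's, where the shown terms are n = 2, 3, 4, 5.
At n = 6 the blocks have lengths 6, 5, 14.

FFFFFFQQQQQCCCCCCCCCCCCCC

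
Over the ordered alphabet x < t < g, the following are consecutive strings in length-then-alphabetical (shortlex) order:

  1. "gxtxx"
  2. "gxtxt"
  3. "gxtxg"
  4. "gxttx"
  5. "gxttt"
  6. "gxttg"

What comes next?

The successor of gxttg increments the rightmost position that isn't already g and resets every position after it to x.

gxtgx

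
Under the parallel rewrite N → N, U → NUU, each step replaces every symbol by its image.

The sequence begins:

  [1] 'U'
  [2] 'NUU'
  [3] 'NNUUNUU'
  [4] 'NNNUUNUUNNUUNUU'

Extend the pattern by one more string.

φ(NNNUUNUUNNUUNUU) expands symbol-by-symbol to N N N NUU NUU N NUU NUU N N NUU NUU N NUU NUU; joining the 15 pieces gives the next term.

NNNNUUNUUNNUUNUUNNNUUNUUNNUUNUU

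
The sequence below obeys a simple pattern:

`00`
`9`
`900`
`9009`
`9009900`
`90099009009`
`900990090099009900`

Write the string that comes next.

From term 3 onward, concatenate the last term with the second-to-last: 9·00 = 900, 900·9 = 9009, …
Continuing: 900990090099009900 · 90099009009 gives term 8.

90099009009900990090099009009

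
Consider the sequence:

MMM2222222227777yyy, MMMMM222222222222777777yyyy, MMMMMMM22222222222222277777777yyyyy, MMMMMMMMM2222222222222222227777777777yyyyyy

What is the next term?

MMMMMMMMMMM222222222222222222222777777777777yyyyyyy

The n-th term is 2n-1 M's then 3n+3 2's then 2n 7's then n+1 y's, where the shown terms are n = 2, 3, 4, 5.
For the next term, n = 6, so the run lengths are 11, 21, 12, 7.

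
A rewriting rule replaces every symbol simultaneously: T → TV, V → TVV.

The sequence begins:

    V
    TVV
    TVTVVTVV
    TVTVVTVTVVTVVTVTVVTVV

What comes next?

Applying the rule to each of the 21 symbols of TVTVVTVTVVTVVTVTVVTVV gives the pieces TV TVV TV TVV TVV TV TVV TV TVV TVV TV TVV TVV TV TVV TV TVV TVV TV TVV TVV, which concatenate to the answer.

TVTVVTVTVVTVVTVTVVTVTVVTVVTVTVVTVVTVTVVTVTVVTVVTVTVVTVV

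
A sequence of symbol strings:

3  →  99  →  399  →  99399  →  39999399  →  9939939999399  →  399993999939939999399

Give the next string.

9939939999399399993999939939999399

Each term (from the third on) is the two preceding terms concatenated in order: term 3 = 3·99 = 399.
So term 8 is 9939939999399·399993999939939999399.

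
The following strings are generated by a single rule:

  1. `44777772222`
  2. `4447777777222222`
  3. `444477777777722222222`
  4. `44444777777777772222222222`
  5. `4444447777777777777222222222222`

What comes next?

Each string has the form 4^{n} 7^{2n+1} 2^{2n}, where the shown terms are n = 2, 3, 4, 5, 6.
Setting n = 7 gives 7, 15, 14 characters in each block.

444444477777777777777722222222222222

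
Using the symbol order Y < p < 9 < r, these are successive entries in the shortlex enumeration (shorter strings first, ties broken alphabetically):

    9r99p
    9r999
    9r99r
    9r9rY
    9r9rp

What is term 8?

Stepping forward 3 times from 9r9rp: 9r9rp → 9r9r9 → 9r9rr, then the target.

9rrYY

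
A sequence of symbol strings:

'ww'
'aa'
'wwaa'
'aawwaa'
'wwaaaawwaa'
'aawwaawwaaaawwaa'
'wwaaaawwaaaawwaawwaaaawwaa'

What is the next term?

This is a Fibonacci-style word recurrence s(k) = s(k−2)·s(k−1): e.g. ww·aa = wwaa.
So term 8 is aawwaawwaaaawwaa·wwaaaawwaaaawwaawwaaaawwaa.

aawwaawwaaaawwaawwaaaawwaaaawwaawwaaaawwaa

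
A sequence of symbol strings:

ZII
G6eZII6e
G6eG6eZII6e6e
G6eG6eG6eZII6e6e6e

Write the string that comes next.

Every step adds G6e to the front and 6e to the end of the previous string.
One more step from G6eG6eG6eZII6e6e6e gives the answer.

G6eG6eG6eG6eZII6e6e6e6e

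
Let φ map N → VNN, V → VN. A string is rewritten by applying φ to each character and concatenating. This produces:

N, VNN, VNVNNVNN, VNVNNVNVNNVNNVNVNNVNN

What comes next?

VNVNNVNVNNVNNVNVNNVNVNNVNNVNVNNVNNVNVNNVNVNNVNNVNVNNVNN

Replace each of the 21 characters of VNVNNVNVNNVNNVNVNNVNN in place — VN VNN VN VNN VNN VN VNN VN VNN VNN VN VNN VNN VN VNN VN VNN VNN VN VNN VNN — and concatenate.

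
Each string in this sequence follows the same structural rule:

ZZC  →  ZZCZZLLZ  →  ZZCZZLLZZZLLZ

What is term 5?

ZZCZZLLZZZLLZZZLLZZZLLZ

The strings grow by a fixed suffix ZZLLZ each time.
From ZZCZZLLZZZLLZ, 2 further steps: ZZCZZLLZZZLLZ → ZZCZZLLZZZLLZZZLLZ → (answer).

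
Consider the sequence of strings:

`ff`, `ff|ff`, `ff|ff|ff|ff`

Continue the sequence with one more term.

Each string is two copies of the previous one joined by '|'.
Doubling ff|ff|ff|ff with '|' between the halves:

ff|ff|ff|ff|ff|ff|ff|ff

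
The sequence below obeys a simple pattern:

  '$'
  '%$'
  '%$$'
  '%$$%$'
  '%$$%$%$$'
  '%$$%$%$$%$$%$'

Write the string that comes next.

From term 3 onward, concatenate the last term with the second-to-last: %$·$ = %$$, %$$·%$ = %$$%$, …
Continuing: %$$%$%$$%$$%$ · %$$%$%$$ gives term 7.

%$$%$%$$%$$%$%$$%$%$$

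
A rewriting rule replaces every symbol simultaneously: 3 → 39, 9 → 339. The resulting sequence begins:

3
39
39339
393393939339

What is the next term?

Apply φ to 393393939339 symbol by symbol: 3→39, 9→339, 3→39, 3→39, 9→339, 3→39, 9→339, 3→39, 9→339, 3→39, 3→39, 9→339; joined: 39 339 39 39 339 39 339 39 339 39 39 339.

39339393933939339393393939339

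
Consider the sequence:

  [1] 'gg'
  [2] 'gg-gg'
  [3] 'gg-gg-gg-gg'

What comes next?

s(k+1) = s(k)·-·s(k) — each term doubles the last with '-' between the halves.
Doubling gg-gg-gg-gg with '-' between the halves:

gg-gg-gg-gg-gg-gg-gg-gg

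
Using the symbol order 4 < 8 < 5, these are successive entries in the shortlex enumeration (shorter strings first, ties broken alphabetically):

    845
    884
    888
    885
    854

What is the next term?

858

Treat 854 as a base-3 numeral over the given alphabet and add one, carrying through any trailing 5's.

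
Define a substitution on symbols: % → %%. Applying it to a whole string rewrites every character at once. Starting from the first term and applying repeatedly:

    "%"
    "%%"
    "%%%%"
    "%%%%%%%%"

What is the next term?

%%%%%%%%%%%%%%%%

Apply φ to %%%%%%%% symbol by symbol: %→%%, %→%%, %→%%, %→%%, %→%%, %→%%, %→%%, %→%%; joined: %% %% %% %% %% %% %% %%.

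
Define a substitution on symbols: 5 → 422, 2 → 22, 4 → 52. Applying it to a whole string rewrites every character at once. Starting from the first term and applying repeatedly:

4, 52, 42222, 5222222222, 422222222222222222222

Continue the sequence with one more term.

Rewriting the 21 symbols of 422222222222222222222 one by one yields 52 22 22 22 22 22 22 22 22 22 22 22 22 22 22 22 22 22 22 22 22; concatenated:

522222222222222222222222222222222222222222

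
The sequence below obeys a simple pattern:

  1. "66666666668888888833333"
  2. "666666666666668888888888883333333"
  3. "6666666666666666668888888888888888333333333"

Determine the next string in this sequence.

66666666666666666666668888888888888888888833333333333

The n-th term is 4n+2 6's then 4n 8's then 2n+1 3's, where the shown terms are n = 2, 3, 4.
At n = 5 the blocks have lengths 22, 20, 11.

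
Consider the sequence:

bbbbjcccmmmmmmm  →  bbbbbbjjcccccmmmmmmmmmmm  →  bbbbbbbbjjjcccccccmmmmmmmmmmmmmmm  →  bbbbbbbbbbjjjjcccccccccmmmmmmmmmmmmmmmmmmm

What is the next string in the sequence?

Term n consists of 2n b's, followed by n-1 j's, followed by 2n-1 c's, followed by 4n-1 m's, where the shown terms are n = 2, 3, 4, 5.
For the next term, n = 6, so the run lengths are 12, 5, 11, 23.

bbbbbbbbbbbbjjjjjcccccccccccmmmmmmmmmmmmmmmmmmmmmmm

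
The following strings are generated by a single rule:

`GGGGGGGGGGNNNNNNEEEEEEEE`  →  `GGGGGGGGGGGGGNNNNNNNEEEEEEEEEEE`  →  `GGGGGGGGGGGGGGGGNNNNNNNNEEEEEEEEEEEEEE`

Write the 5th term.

Each string has the form G^{3n+1} N^{n+3} E^{3n-1}, where the shown terms are n = 3, 4, 5.
Setting n = 7 gives 22, 10, 20 characters in each block.

GGGGGGGGGGGGGGGGGGGGGGNNNNNNNNNNEEEEEEEEEEEEEEEEEEEE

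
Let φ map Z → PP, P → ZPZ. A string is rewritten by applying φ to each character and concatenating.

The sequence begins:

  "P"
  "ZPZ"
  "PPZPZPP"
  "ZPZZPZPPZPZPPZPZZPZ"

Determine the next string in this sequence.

φ(ZPZZPZPPZPZPPZPZZPZ) expands symbol-by-symbol to PP ZPZ PP PP ZPZ PP ZPZ ZPZ PP ZPZ PP ZPZ ZPZ PP ZPZ PP PP ZPZ PP; joining the 19 pieces gives the next term.

PPZPZPPPPZPZPPZPZZPZPPZPZPPZPZZPZPPZPZPPPPZPZPP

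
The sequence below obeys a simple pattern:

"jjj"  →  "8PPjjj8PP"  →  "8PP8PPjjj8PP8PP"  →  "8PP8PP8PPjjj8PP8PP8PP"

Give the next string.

Each term wraps the previous one in 8PP on the left and 8PP on the right.
One more step from 8PP8PP8PPjjj8PP8PP8PP gives the answer.

8PP8PP8PP8PPjjj8PP8PP8PP8PP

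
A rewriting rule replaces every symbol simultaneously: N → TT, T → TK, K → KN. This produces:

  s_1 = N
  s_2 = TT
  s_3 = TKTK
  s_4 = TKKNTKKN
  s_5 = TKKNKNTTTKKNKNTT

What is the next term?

Applying the rule to each of the 16 symbols of TKKNKNTTTKKNKNTT gives the pieces TK KN KN TT KN TT TK TK TK KN KN TT KN TT TK TK, which concatenate to the answer.

TKKNKNTTKNTTTKTKTKKNKNTTKNTTTKTK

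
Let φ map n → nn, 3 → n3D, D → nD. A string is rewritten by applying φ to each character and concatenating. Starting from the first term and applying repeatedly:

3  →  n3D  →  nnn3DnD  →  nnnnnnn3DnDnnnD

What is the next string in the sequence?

Applying the rule to each of the 15 symbols of nnnnnnn3DnDnnnD gives the pieces nn nn nn nn nn nn nn n3D nD nn nD nn nn nn nD, which concatenate to the answer.

nnnnnnnnnnnnnnn3DnDnnnDnnnnnnnD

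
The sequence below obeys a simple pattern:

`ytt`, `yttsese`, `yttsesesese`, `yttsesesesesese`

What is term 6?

Each term is the previous one with sese appended.
From yttsesesesesese, 2 further steps: yttsesesesesese → yttsesesesesesesese → (answer).

yttsesesesesesesesesese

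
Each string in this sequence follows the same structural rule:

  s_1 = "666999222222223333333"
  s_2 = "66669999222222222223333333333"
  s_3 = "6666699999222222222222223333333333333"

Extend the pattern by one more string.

Reading off run lengths: 6 runs 3, 4, 5; 9 runs 3, 4, 5; 2 runs 8, 11, 14; 3 runs 7, 10, 13 — each is linear in n, where the shown terms are n = 3, 4, 5.
At n = 6 the blocks have lengths 6, 6, 17, 16.

666666999999222222222222222223333333333333333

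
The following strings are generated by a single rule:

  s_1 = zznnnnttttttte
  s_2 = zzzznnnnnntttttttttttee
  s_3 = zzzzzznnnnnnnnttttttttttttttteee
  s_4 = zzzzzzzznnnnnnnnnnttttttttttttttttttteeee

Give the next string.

The n-th term is 2n z's then 2n+2 n's then 4n+3 t's then n e's (n = 1, 2, …).
At n = 5 the blocks have lengths 10, 12, 23, 5.

zzzzzzzzzznnnnnnnnnnnnttttttttttttttttttttttteeeee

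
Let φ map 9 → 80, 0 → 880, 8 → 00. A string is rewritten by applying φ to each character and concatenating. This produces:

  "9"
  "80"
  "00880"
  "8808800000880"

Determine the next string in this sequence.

Rewriting the 13 symbols of 8808800000880 one by one yields 00 00 880 00 00 880 880 880 880 880 00 00 880; concatenated:

000088000008808808808808800000880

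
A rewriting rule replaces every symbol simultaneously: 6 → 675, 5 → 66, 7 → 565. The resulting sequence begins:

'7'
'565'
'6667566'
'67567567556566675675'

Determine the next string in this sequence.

67556566675565666755656666675666756756755656667556566

Applying the rule to each of the 20 symbols of 67567567556566675675 gives the pieces 675 565 66 675 565 66 675 565 66 66 675 66 675 675 675 565 66 675 565 66, which concatenate to the answer.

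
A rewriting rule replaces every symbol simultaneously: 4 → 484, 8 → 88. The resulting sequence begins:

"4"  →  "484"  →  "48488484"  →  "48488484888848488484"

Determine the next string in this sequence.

484884848888484884848888888848488484888848488484

Applying the rule to each of the 20 symbols of 48488484888848488484 gives the pieces 484 88 484 88 88 484 88 484 88 88 88 88 484 88 484 88 88 484 88 484, which concatenate to the answer.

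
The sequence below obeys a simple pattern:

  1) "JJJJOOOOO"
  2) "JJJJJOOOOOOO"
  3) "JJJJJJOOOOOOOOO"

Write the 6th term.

JJJJJJJJJOOOOOOOOOOOOOOO

The n-th term is n+1 J's then 2n-1 O's, where the shown terms are n = 3, 4, 5.
Setting n = 8 gives 9, 15 characters in each block.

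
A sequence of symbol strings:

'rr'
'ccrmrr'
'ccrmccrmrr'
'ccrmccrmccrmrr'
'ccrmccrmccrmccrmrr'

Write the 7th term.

Each term is the previous one with ccrm prepended.
From ccrmccrmccrmccrmrr, 2 further steps: ccrmccrmccrmccrmrr → ccrmccrmccrmccrmccrmrr → (answer).

ccrmccrmccrmccrmccrmccrmrr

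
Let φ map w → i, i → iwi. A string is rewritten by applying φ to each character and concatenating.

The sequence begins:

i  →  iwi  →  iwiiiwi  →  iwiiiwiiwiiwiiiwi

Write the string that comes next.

Rewriting the 17 symbols of iwiiiwiiwiiwiiiwi one by one yields iwi i iwi iwi iwi i iwi iwi i iwi iwi i iwi iwi iwi i iwi; concatenated:

iwiiiwiiwiiwiiiwiiwiiiwiiwiiiwiiwiiwiiiwi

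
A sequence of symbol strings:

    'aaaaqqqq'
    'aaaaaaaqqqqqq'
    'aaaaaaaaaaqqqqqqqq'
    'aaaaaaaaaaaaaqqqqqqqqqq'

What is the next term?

aaaaaaaaaaaaaaaaqqqqqqqqqqqq

Reading off run lengths: a runs 4, 7, 10, 13; q runs 4, 6, 8, 10 — each is linear in n (n = 1, 2, …).
At n = 5 the blocks have lengths 16, 12.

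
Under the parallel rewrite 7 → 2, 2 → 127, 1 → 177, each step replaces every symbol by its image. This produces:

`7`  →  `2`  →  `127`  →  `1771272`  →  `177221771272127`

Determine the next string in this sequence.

Rewriting the 15 symbols of 177221771272127 one by one yields 177 2 2 127 127 177 2 2 177 127 2 127 177 127 2; concatenated:

177221271271772217712721271771272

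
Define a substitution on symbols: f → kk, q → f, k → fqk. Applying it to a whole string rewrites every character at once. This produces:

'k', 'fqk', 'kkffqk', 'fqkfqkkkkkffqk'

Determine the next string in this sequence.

kkffqkkkffqkfqkfqkfqkfqkkkkkffqk

Applying the rule to each of the 14 symbols of fqkfqkkkkkffqk gives the pieces kk f fqk kk f fqk fqk fqk fqk fqk kk kk f fqk, which concatenate to the answer.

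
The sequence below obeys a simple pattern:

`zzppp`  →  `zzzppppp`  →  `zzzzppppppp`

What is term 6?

zzzzzzzppppppppppppp

The n-th term is n z's then 2n-1 p's, where the shown terms are n = 2, 3, 4.
For term 6, n = 7, so the run lengths are 7, 13.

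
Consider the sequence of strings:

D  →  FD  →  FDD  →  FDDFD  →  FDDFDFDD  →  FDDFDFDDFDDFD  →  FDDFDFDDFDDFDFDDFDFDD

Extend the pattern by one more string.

This is a Fibonacci-style word recurrence s(k) = s(k−1)·s(k−2): e.g. FD·D = FDD.
So term 8 is FDDFDFDDFDDFDFDDFDFDD·FDDFDFDDFDDFD.

FDDFDFDDFDDFDFDDFDFDDFDDFDFDDFDDFD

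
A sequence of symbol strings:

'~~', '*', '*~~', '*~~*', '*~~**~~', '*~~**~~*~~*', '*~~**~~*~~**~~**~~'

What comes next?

From term 3 onward, concatenate the last term with the second-to-last: *·~~ = *~~, *~~·* = *~~*, …
The next term joins *~~**~~*~~**~~**~~ and *~~**~~*~~*.

*~~**~~*~~**~~**~~*~~**~~*~~*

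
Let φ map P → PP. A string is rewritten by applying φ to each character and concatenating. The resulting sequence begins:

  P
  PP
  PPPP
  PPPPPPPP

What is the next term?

Expanding PPPPPPPP: P→PP, P→PP, P→PP, P→PP, P→PP, P→PP, P→PP, P→PP. Concatenated: PP PP PP PP PP PP PP PP.

PPPPPPPPPPPPPPPP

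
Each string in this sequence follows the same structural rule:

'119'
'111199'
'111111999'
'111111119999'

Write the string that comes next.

111111111199999

Each string has the form 1^{2n} 9^{n} (n = 1, 2, …).
Setting n = 5 gives 10, 5 characters in each block.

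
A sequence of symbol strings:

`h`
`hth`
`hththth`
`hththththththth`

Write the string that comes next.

Every step duplicates the string with 't' between the halves.
Doubling hththththththth with 't' between the halves:

hththththththththththththththth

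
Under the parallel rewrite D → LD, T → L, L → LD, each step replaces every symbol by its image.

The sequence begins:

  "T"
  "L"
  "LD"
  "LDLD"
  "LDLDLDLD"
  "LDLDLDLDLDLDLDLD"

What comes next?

Applying the rule to each of the 16 symbols of LDLDLDLDLDLDLDLD gives the pieces LD LD LD LD LD LD LD LD LD LD LD LD LD LD LD LD, which concatenate to the answer.

LDLDLDLDLDLDLDLDLDLDLDLDLDLDLDLD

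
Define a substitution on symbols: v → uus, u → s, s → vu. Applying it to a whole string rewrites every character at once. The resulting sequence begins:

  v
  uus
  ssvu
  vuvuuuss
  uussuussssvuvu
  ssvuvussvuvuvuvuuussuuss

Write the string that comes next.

vuvuuussuussvuvuuussuussuussuussssvuvussvuvu

Replace each of the 24 characters of ssvuvussvuvuvuvuuussuuss in place — vu vu uus s uus s vu vu uus s uus s uus s uus s s s vu vu s s vu vu — and concatenate.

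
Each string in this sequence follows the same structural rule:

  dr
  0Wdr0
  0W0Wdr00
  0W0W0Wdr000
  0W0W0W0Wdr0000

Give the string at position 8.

s(k+1) = 0W·s(k)·0, so each term gains 0W as a prefix and 0 as a suffix.
From 0W0W0W0Wdr0000, 3 further steps: 0W0W0W0Wdr0000 → 0W0W0W0W0Wdr00000 → 0W0W0W0W0W0Wdr000000 → (answer).

0W0W0W0W0W0W0Wdr0000000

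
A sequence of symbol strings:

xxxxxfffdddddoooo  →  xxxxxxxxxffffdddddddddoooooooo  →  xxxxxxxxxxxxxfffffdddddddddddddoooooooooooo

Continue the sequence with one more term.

xxxxxxxxxxxxxxxxxffffffdddddddddddddddddoooooooooooooooo

Reading off run lengths: x runs 5, 9, 13; f runs 3, 4, 5; d runs 5, 9, 13; o runs 4, 8, 12 — each is linear in n (n = 1, 2, …).
For the next term, n = 4, so the run lengths are 17, 6, 17, 16.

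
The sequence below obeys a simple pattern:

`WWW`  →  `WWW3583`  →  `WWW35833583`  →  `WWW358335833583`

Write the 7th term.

The strings grow by a fixed suffix 3583 each time.
From WWW358335833583, 3 further steps: WWW358335833583 → WWW3583358335833583 → WWW35833583358335833583 → (answer).

WWW358335833583358335833583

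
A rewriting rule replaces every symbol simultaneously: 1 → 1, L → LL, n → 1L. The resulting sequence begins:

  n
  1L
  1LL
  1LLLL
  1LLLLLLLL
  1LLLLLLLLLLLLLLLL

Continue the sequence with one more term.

1LLLLLLLLLLLLLLLLLLLLLLLLLLLLLLLL

φ(1LLLLLLLLLLLLLLLL) expands symbol-by-symbol to 1 LL LL LL LL LL LL LL LL LL LL LL LL LL LL LL LL; joining the 17 pieces gives the next term.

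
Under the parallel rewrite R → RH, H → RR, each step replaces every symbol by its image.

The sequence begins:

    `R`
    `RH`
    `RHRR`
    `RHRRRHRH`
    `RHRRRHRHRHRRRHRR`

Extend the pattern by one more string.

Replace each of the 16 characters of RHRRRHRHRHRRRHRR in place — RH RR RH RH RH RR RH RR RH RR RH RH RH RR RH RH — and concatenate.

RHRRRHRHRHRRRHRRRHRRRHRHRHRRRHRH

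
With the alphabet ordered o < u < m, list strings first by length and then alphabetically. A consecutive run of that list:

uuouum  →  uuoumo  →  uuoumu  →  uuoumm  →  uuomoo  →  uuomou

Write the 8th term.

Stepping forward 2 times from uuomou: uuomou → uuomom, then the target.

uuomuo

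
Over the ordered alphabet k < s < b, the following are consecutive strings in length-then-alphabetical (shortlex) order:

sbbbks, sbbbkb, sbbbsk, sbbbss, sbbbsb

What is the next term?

Treat sbbbsb as a base-3 numeral over the given alphabet and add one, carrying through any trailing b's.

sbbbbk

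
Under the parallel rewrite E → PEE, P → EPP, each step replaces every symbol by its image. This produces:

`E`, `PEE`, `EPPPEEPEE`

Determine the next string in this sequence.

Apply φ to EPPPEEPEE symbol by symbol: E→PEE, P→EPP, P→EPP, P→EPP, E→PEE, E→PEE, P→EPP, E→PEE, E→PEE; joined: PEE EPP EPP EPP PEE PEE EPP PEE PEE.

PEEEPPEPPEPPPEEPEEEPPPEEPEE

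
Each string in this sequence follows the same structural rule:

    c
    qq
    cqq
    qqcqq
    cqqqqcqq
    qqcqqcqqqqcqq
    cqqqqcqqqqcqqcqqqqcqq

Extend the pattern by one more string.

qqcqqcqqqqcqqcqqqqcqqqqcqqcqqqqcqq

Each term (from the third on) is the two preceding terms concatenated in order: term 3 = c·qq = cqq.
So term 8 is qqcqqcqqqqcqq·cqqqqcqqqqcqqcqqqqcqq.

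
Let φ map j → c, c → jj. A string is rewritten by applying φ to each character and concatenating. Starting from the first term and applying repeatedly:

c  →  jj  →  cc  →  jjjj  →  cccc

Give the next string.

Expanding cccc: c→jj, c→jj, c→jj, c→jj. Concatenated: jj jj jj jj.

jjjjjjjj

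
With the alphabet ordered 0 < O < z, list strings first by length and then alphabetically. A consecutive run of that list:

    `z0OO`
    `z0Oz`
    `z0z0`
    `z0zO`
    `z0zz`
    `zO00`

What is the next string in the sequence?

Treat zO00 as a base-3 numeral over the given alphabet and add one, carrying through any trailing z's.

zO0O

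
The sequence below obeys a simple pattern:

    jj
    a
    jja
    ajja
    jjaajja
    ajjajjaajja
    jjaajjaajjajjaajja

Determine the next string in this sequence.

ajjajjaajjajjaajjaajjajjaajja

From term 3 onward, concatenate the second-to-last term with the last: jj·a = jja, a·jja = ajja, …
So term 8 is ajjajjaajja·jjaajjaajjajjaajja.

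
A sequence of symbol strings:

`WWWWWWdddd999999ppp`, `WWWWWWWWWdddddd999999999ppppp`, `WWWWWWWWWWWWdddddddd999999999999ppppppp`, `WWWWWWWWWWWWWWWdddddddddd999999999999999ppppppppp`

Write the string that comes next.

WWWWWWWWWWWWWWWWWWdddddddddddd999999999999999999ppppppppppp

Term n consists of 3n W's, followed by 2n d's, followed by 3n 9's, followed by 2n-1 p's, where the shown terms are n = 2, 3, 4, 5.
At n = 6 the blocks have lengths 18, 12, 18, 11.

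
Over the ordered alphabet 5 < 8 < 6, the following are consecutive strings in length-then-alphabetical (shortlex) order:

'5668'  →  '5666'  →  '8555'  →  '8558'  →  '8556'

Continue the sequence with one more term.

Find the rightmost character of 8556 below 6, bump it to the next letter, and reset everything to its right to 5.

8585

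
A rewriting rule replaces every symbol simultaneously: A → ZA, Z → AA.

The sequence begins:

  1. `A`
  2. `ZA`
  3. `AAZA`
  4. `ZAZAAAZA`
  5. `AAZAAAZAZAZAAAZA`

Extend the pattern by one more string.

Rewriting the 16 symbols of AAZAAAZAZAZAAAZA one by one yields ZA ZA AA ZA ZA ZA AA ZA AA ZA AA ZA ZA ZA AA ZA; concatenated:

ZAZAAAZAZAZAAAZAAAZAAAZAZAZAAAZA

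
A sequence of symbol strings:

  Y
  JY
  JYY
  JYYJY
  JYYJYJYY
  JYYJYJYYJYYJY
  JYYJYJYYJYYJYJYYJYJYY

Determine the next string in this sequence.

JYYJYJYYJYYJYJYYJYJYYJYYJYJYYJYYJY

This is a Fibonacci-style word recurrence s(k) = s(k−1)·s(k−2): e.g. JY·Y = JYY.
So term 8 is JYYJYJYYJYYJYJYYJYJYY·JYYJYJYYJYYJY.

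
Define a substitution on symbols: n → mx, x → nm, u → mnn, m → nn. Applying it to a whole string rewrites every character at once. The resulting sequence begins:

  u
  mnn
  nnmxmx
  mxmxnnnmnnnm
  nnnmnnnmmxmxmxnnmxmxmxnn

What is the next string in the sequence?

mxmxmxnnmxmxmxnnnnnmnnnmnnnmmxmxnnnmnnnmnnnmmxmx

Applying the rule to each of the 24 symbols of nnnmnnnmmxmxmxnnmxmxmxnn gives the pieces mx mx mx nn mx mx mx nn nn nm nn nm nn nm mx mx nn nm nn nm nn nm mx mx, which concatenate to the answer.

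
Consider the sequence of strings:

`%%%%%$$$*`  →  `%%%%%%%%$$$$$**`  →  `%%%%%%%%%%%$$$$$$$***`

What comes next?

Reading off run lengths: % runs 5, 8, 11; $ runs 3, 5, 7; * runs 1, 2, 3 — each is linear in n (n = 1, 2, …).
For the next term, n = 4, so the run lengths are 14, 9, 4.

%%%%%%%%%%%%%%$$$$$$$$$****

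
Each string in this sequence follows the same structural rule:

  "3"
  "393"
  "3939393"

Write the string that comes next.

Every step duplicates the string with '9' between the halves.
Doubling 3939393 with '9' between the halves:

393939393939393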